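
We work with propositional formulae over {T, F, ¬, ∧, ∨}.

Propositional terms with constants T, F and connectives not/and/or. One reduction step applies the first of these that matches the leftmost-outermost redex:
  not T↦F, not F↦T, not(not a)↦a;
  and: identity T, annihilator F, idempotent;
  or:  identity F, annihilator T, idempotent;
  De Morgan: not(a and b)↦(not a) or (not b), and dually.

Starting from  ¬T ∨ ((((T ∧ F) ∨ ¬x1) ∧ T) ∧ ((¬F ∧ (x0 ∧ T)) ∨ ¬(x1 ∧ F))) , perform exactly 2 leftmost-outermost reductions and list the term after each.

  start: ¬T ∨ ((((T ∧ F) ∨ ¬x1) ∧ T) ∧ ((¬F ∧ (x0 ∧ T)) ∨ ¬(x1 ∧ F)))
  →1  F ∨ ((((T ∧ F) ∨ ¬x1) ∧ T) ∧ ((¬F ∧ (x0 ∧ T)) ∨ ¬(x1 ∧ F)))
  →2  (((T ∧ F) ∨ ¬x1) ∧ T) ∧ ((¬F ∧ (x0 ∧ T)) ∨ ¬(x1 ∧ F))

Answer: after 2 steps: (((T ∧ F) ∨ ¬x1) ∧ T) ∧ ((¬F ∧ (x0 ∧ T)) ∨ ¬(x1 ∧ F))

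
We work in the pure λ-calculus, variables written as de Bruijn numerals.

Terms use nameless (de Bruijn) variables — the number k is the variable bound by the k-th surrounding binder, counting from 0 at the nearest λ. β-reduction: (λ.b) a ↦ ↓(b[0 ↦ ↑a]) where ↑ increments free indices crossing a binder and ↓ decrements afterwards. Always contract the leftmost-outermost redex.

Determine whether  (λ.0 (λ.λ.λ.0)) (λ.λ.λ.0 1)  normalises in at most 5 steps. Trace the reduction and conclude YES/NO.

Answer: YES — reaches normal form λ.λ.0 1 in 2 ≤ 5 steps

Reduction:
  start: (λ.0 (λ.λ.λ.0)) (λ.λ.λ.0 1)
  [1] (λ.λ.λ.0 1) (λ.λ.λ.0)
  [2] λ.λ.0 1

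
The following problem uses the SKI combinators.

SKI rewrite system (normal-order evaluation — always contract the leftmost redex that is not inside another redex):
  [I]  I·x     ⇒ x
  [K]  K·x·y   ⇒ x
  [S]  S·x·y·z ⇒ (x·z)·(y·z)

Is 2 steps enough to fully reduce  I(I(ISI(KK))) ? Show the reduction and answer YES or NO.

  start: I(I(ISI(KK)))
  step 1: I(ISI(KK))
  step 2: ISI(KK)

Answer: NO — after 2 steps the term is ISI(KK), not yet normal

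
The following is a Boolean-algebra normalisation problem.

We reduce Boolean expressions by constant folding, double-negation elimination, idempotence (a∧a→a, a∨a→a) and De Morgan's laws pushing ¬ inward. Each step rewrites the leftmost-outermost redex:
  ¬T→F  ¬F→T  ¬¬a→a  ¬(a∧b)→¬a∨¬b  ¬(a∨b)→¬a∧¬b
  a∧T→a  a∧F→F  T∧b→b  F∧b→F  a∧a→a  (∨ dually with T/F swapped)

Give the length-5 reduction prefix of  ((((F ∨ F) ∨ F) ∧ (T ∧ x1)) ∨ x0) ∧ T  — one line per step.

  start: ((((F ∨ F) ∨ F) ∧ (T ∧ x1)) ∨ x0) ∧ T
  [1] (((F ∨ F) ∨ F) ∧ (T ∧ x1)) ∨ x0
  [2] ((F ∨ F) ∧ (T ∧ x1)) ∨ x0
  [3] (F ∧ (T ∧ x1)) ∨ x0
  [4] F ∨ x0
  [5] x0

Answer: after 5 steps: x0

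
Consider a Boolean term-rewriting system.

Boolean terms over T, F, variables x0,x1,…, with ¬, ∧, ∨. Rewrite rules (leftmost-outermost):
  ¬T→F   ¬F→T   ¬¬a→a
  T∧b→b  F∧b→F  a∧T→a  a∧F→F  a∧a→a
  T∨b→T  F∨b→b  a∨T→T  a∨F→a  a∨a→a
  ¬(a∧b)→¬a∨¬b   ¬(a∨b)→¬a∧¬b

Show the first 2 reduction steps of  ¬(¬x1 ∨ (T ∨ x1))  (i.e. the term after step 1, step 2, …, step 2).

Answer: after 2 steps: x1 ∧ ¬(T ∨ x1)

Working:
  start: ¬(¬x1 ∨ (T ∨ x1))
  step 1: ¬¬x1 ∧ ¬(T ∨ x1)
  step 2: x1 ∧ ¬(T ∨ x1)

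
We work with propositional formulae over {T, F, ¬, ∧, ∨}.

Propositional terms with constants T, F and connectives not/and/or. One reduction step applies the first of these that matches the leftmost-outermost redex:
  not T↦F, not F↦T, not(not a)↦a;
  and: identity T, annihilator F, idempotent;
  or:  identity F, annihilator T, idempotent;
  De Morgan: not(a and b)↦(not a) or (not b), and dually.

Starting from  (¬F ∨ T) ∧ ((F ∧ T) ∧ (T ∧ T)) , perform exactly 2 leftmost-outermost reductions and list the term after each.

Answer: after 2 steps: (F ∧ T) ∧ (T ∧ T)

Working:
  start: (¬F ∨ T) ∧ ((F ∧ T) ∧ (T ∧ T))
  →1  T ∧ ((F ∧ T) ∧ (T ∧ T))
  →2  (F ∧ T) ∧ (T ∧ T)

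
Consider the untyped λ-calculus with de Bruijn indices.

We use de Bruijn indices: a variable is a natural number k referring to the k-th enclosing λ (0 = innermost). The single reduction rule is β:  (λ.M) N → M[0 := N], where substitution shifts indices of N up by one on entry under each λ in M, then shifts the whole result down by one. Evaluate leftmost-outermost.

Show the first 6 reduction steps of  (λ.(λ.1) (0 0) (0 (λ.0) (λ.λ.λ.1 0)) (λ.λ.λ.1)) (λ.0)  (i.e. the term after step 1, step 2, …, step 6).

  start: (λ.(λ.1) (0 0) (0 (λ.0) (λ.λ.λ.1 0)) (λ.λ.λ.1)) (λ.0)
  step 1: (λ.λ.0) ((λ.0) (λ.0)) ((λ.0) (λ.0) (λ.λ.λ.1 0)) (λ.λ.λ.1)
  step 2: (λ.0) ((λ.0) (λ.0) (λ.λ.λ.1 0)) (λ.λ.λ.1)
  step 3: (λ.0) (λ.0) (λ.λ.λ.1 0) (λ.λ.λ.1)
  step 4: (λ.0) (λ.λ.λ.1 0) (λ.λ.λ.1)
  step 5: (λ.λ.λ.1 0) (λ.λ.λ.1)
  step 6: λ.λ.1 0

Answer: after 6 steps: λ.λ.1 0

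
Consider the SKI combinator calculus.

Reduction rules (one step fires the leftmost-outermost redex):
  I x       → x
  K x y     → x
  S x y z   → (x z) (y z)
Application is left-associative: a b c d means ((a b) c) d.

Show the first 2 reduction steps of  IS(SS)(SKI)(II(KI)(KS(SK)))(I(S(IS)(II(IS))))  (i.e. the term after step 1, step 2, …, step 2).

  start: IS(SS)(SKI)(II(KI)(KS(SK)))(I(S(IS)(II(IS))))
  →1  S(SS)(SKI)(II(KI)(KS(SK)))(I(S(IS)(II(IS))))
  →2  SS(II(KI)(KS(SK)))(SKI(II(KI)(KS(SK))))(I(S(IS)(II(IS))))

Answer: after 2 steps: SS(II(KI)(KS(SK)))(SKI(II(KI)(KS(SK))))(I(S(IS)(II(IS))))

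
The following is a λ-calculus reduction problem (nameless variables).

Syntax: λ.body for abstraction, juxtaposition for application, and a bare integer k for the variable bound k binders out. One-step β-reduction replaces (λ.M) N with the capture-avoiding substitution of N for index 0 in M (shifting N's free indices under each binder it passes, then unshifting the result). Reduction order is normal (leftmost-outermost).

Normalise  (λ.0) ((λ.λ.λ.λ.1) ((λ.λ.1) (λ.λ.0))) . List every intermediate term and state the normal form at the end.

  start: (λ.0) ((λ.λ.λ.λ.1) ((λ.λ.1) (λ.λ.0)))
  [1] (λ.λ.λ.λ.1) ((λ.λ.1) (λ.λ.0))
  [2] λ.λ.λ.1

Answer: normal form = λ.λ.λ.1  (in 2 steps)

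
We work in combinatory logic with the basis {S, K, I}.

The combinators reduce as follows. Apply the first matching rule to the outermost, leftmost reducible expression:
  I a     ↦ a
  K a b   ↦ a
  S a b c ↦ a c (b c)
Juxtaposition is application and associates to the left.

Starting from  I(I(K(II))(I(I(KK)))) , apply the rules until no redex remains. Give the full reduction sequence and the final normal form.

  start: I(I(K(II))(I(I(KK))))
  step 1: I(K(II))(I(I(KK)))
  step 2: K(II)(I(I(KK)))
  step 3: II
  step 4: I

Answer: normal form = I  (in 4 steps)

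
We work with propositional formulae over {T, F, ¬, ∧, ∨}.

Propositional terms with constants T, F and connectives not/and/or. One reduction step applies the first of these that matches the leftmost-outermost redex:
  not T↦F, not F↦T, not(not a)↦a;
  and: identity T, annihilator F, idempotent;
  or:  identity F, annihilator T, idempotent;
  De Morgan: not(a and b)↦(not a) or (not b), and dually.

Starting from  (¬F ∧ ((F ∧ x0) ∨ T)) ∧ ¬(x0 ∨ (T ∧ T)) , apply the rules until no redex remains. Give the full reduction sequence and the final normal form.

Answer: normal form = F  (in 9 steps)

Working:
  start: (¬F ∧ ((F ∧ x0) ∨ T)) ∧ ¬(x0 ∨ (T ∧ T))
  →1  (T ∧ ((F ∧ x0) ∨ T)) ∧ ¬(x0 ∨ (T ∧ T))
  →2  ((F ∧ x0) ∨ T) ∧ ¬(x0 ∨ (T ∧ T))
  →3  T ∧ ¬(x0 ∨ (T ∧ T))
  →4  ¬(x0 ∨ (T ∧ T))
  →5  ¬x0 ∧ ¬(T ∧ T)
  →6  ¬x0 ∧ (¬T ∨ ¬T)
  →7  ¬x0 ∧ ¬T
  →8  ¬x0 ∧ F
  →9  F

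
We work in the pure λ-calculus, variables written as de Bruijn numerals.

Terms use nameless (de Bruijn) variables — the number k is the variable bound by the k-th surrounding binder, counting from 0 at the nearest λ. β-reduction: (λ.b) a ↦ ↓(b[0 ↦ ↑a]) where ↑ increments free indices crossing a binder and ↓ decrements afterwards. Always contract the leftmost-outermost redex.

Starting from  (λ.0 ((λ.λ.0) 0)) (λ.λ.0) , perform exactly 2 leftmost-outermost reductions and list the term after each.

Answer: after 2 steps: λ.0

Reduction:
  start: (λ.0 ((λ.λ.0) 0)) (λ.λ.0)
  step 1: (λ.λ.0) ((λ.λ.0) (λ.λ.0))
  step 2: λ.0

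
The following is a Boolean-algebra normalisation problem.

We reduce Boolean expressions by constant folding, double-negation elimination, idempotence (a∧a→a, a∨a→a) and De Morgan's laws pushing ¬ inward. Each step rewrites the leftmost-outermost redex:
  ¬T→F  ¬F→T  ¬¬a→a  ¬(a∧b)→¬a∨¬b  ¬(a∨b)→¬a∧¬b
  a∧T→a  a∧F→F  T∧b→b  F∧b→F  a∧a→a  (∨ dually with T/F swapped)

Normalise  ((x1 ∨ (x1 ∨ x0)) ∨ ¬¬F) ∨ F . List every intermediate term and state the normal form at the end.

Answer: normal form = x1 ∨ (x1 ∨ x0)  (in 3 steps)

Derivation:
  start: ((x1 ∨ (x1 ∨ x0)) ∨ ¬¬F) ∨ F
  step 1: (x1 ∨ (x1 ∨ x0)) ∨ ¬¬F
  step 2: (x1 ∨ (x1 ∨ x0)) ∨ F
  step 3: x1 ∨ (x1 ∨ x0)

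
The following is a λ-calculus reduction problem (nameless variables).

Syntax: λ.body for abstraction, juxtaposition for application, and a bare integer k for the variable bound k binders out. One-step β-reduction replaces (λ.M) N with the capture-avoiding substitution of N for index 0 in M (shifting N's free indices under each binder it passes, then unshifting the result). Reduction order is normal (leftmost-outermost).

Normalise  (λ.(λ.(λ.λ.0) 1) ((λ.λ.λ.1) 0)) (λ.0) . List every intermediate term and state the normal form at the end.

Answer: normal form = λ.0  (in 3 steps)

Working:
  start: (λ.(λ.(λ.λ.0) 1) ((λ.λ.λ.1) 0)) (λ.0)
  →1  (λ.(λ.λ.0) (λ.0)) ((λ.λ.λ.1) (λ.0))
  →2  (λ.λ.0) (λ.0)
  →3  λ.0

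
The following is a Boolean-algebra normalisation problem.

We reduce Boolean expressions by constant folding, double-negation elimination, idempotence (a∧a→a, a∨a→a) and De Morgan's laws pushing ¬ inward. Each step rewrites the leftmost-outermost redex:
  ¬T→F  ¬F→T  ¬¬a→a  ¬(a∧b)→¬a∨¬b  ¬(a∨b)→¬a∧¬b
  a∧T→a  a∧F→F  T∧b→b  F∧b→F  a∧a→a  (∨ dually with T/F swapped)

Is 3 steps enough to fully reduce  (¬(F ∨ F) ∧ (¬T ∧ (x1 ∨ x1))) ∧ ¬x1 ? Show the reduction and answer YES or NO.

Answer: NO — after 3 steps the term is (T ∧ (¬T ∧ (x1 ∨ x1))) ∧ ¬x1, not yet normal

Derivation:
  start: (¬(F ∨ F) ∧ (¬T ∧ (x1 ∨ x1))) ∧ ¬x1
  [1] ((¬F ∧ ¬F) ∧ (¬T ∧ (x1 ∨ x1))) ∧ ¬x1
  [2] (¬F ∧ (¬T ∧ (x1 ∨ x1))) ∧ ¬x1
  [3] (T ∧ (¬T ∧ (x1 ∨ x1))) ∧ ¬x1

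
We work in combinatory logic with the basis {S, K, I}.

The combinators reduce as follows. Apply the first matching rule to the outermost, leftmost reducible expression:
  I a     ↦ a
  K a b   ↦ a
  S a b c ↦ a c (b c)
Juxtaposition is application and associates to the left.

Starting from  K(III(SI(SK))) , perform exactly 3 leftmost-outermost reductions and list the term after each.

  start: K(III(SI(SK)))
  step 1: K(II(SI(SK)))
  step 2: K(I(SI(SK)))
  step 3: K(SI(SK))

Answer: after 3 steps: K(SI(SK))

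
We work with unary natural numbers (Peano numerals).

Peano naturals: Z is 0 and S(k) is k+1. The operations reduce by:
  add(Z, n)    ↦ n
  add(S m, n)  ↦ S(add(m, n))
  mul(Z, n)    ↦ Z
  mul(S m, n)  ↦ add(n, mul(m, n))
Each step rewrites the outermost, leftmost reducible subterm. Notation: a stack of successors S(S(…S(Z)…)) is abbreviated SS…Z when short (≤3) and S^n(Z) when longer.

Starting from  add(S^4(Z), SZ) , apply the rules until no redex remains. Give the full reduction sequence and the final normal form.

  start: add(S^4(Z), SZ)
  [1] S(add(SSSZ, SZ))
  [2] S(S(add(SSZ, SZ)))
  [3] S(S(S(add(SZ, SZ))))
  [4] S(S(S(S(add(Z, SZ)))))
  [5] S^5(Z)

Answer: normal form = S^5(Z)  (in 5 steps)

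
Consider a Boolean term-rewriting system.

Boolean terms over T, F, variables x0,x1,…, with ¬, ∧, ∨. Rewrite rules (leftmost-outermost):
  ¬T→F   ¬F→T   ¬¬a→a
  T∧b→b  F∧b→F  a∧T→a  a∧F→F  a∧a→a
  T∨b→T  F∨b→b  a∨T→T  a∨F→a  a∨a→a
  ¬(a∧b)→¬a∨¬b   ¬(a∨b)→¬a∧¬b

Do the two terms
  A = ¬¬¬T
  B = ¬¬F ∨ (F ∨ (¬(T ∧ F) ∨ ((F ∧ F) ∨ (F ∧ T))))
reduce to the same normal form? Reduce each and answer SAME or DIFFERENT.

Answer: DIFFERENT — A ⇓ F, B ⇓ T

Working:
Term A:
  start: ¬¬¬T
  [1] ¬T
  [2] F

Term B:
  start: ¬¬F ∨ (F ∨ (¬(T ∧ F) ∨ ((F ∧ F) ∨ (F ∧ T))))
  [1] F ∨ (F ∨ (¬(T ∧ F) ∨ ((F ∧ F) ∨ (F ∧ T))))
  [2] F ∨ (¬(T ∧ F) ∨ ((F ∧ F) ∨ (F ∧ T)))
  [3] ¬(T ∧ F) ∨ ((F ∧ F) ∨ (F ∧ T))
  [4] (¬T ∨ ¬F) ∨ ((F ∧ F) ∨ (F ∧ T))
  [5] (F ∨ ¬F) ∨ ((F ∧ F) ∨ (F ∧ T))
  [6] ¬F ∨ ((F ∧ F) ∨ (F ∧ T))
  [7] T ∨ ((F ∧ F) ∨ (F ∧ T))
  [8] T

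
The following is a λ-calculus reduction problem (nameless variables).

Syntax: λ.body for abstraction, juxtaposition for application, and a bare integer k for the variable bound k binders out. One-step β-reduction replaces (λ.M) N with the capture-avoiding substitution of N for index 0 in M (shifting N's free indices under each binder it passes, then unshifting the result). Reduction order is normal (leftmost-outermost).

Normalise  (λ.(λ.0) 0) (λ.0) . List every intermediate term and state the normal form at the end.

Answer: normal form = λ.0  (in 2 steps)

Working:
  start: (λ.(λ.0) 0) (λ.0)
  →1  (λ.0) (λ.0)
  →2  λ.0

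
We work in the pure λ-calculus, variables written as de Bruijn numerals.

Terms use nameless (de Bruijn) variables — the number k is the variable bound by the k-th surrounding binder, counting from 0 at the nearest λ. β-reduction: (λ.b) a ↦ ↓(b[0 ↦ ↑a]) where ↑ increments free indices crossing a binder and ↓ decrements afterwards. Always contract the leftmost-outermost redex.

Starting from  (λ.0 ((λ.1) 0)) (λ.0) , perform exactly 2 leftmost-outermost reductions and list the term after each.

Answer: after 2 steps: (λ.λ.0) (λ.0)

Working:
  start: (λ.0 ((λ.1) 0)) (λ.0)
  →1  (λ.0) ((λ.λ.0) (λ.0))
  →2  (λ.λ.0) (λ.0)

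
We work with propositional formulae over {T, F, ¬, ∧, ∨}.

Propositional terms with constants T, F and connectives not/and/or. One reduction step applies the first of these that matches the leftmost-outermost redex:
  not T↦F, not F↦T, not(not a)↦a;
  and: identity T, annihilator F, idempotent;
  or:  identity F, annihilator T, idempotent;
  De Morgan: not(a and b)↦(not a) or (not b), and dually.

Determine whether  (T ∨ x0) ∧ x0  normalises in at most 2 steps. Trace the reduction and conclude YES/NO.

Answer: YES — reaches normal form x0 in 2 ≤ 2 steps

Derivation:
  start: (T ∨ x0) ∧ x0
  [1] T ∧ x0
  [2] x0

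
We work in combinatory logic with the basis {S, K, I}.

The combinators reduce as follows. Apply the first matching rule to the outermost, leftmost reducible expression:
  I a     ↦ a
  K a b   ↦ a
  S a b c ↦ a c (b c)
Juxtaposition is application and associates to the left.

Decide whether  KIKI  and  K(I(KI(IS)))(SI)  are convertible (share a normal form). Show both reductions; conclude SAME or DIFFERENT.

Answer: SAME — A ⇓ I, B ⇓ I

Derivation:
Term A:
  start: KIKI
  →1  II
  →2  I

Term B:
  start: K(I(KI(IS)))(SI)
  →1  I(KI(IS))
  →2  KI(IS)
  →3  I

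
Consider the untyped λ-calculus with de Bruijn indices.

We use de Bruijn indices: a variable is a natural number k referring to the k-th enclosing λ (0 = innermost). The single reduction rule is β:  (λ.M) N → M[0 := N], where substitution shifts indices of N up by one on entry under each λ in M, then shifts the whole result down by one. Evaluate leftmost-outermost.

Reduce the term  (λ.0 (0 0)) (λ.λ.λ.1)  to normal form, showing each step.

Answer: normal form = λ.λ.1  (in 2 steps)

Working:
  start: (λ.0 (0 0)) (λ.λ.λ.1)
  →1  (λ.λ.λ.1) ((λ.λ.λ.1) (λ.λ.λ.1))
  →2  λ.λ.1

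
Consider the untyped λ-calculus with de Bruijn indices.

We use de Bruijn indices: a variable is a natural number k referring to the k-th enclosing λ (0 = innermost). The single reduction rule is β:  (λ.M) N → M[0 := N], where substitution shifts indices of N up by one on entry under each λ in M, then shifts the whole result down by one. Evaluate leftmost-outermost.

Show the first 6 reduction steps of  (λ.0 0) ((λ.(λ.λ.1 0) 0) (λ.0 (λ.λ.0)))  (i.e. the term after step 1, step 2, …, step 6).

  start: (λ.0 0) ((λ.(λ.λ.1 0) 0) (λ.0 (λ.λ.0)))
  step 1: (λ.(λ.λ.1 0) 0) (λ.0 (λ.λ.0)) ((λ.(λ.λ.1 0) 0) (λ.0 (λ.λ.0)))
  step 2: (λ.λ.1 0) (λ.0 (λ.λ.0)) ((λ.(λ.λ.1 0) 0) (λ.0 (λ.λ.0)))
  step 3: (λ.(λ.0 (λ.λ.0)) 0) ((λ.(λ.λ.1 0) 0) (λ.0 (λ.λ.0)))
  step 4: (λ.0 (λ.λ.0)) ((λ.(λ.λ.1 0) 0) (λ.0 (λ.λ.0)))
  step 5: (λ.(λ.λ.1 0) 0) (λ.0 (λ.λ.0)) (λ.λ.0)
  step 6: (λ.λ.1 0) (λ.0 (λ.λ.0)) (λ.λ.0)

Answer: after 6 steps: (λ.λ.1 0) (λ.0 (λ.λ.0)) (λ.λ.0)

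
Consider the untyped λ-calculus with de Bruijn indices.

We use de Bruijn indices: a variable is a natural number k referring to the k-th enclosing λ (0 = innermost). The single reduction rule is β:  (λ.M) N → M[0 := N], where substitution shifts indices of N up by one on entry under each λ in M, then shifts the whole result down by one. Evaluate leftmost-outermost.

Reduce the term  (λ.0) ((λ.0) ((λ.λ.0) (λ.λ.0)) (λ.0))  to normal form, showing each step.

Answer: normal form = λ.0  (in 4 steps)

Reduction:
  start: (λ.0) ((λ.0) ((λ.λ.0) (λ.λ.0)) (λ.0))
  [1] (λ.0) ((λ.λ.0) (λ.λ.0)) (λ.0)
  [2] (λ.λ.0) (λ.λ.0) (λ.0)
  [3] (λ.0) (λ.0)
  [4] λ.0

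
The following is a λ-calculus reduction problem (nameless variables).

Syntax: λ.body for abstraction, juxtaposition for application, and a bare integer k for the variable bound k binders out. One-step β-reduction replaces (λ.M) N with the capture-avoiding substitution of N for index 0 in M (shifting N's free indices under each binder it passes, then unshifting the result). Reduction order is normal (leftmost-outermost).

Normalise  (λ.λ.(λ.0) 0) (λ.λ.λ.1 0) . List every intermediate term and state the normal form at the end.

  start: (λ.λ.(λ.0) 0) (λ.λ.λ.1 0)
  [1] λ.(λ.0) 0
  [2] λ.0

Answer: normal form = λ.0  (in 2 steps)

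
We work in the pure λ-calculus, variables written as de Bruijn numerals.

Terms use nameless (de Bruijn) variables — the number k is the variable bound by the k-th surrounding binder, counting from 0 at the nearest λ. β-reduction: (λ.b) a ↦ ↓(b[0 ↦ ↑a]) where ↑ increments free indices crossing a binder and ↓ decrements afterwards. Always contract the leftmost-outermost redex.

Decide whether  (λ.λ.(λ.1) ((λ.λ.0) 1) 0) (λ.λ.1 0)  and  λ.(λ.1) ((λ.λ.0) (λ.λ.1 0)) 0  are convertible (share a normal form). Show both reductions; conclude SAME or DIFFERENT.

Answer: SAME — A ⇓ λ.0 0, B ⇓ λ.0 0

Working:
Term A:
  start: (λ.λ.(λ.1) ((λ.λ.0) 1) 0) (λ.λ.1 0)
  [1] λ.(λ.1) ((λ.λ.0) (λ.λ.1 0)) 0
  [2] λ.0 0

Term B:
  start: λ.(λ.1) ((λ.λ.0) (λ.λ.1 0)) 0
  [1] λ.0 0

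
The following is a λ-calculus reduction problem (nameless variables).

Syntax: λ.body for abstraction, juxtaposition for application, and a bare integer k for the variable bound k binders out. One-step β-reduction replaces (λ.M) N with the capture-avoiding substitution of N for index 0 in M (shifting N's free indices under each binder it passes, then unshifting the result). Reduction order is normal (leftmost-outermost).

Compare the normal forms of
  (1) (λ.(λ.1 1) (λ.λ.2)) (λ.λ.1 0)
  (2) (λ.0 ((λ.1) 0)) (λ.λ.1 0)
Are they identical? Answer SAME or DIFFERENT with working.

Answer: SAME — A ⇓ λ.λ.1 0, B ⇓ λ.λ.1 0

Reduction:
Term A:
  start: (λ.(λ.1 1) (λ.λ.2)) (λ.λ.1 0)
  step 1: (λ.(λ.λ.1 0) (λ.λ.1 0)) (λ.λ.λ.λ.1 0)
  step 2: (λ.λ.1 0) (λ.λ.1 0)
  step 3: λ.(λ.λ.1 0) 0
  step 4: λ.λ.1 0

Term B:
  start: (λ.0 ((λ.1) 0)) (λ.λ.1 0)
  step 1: (λ.λ.1 0) ((λ.λ.λ.1 0) (λ.λ.1 0))
  step 2: λ.(λ.λ.λ.1 0) (λ.λ.1 0) 0
  step 3: λ.(λ.λ.1 0) 0
  step 4: λ.λ.1 0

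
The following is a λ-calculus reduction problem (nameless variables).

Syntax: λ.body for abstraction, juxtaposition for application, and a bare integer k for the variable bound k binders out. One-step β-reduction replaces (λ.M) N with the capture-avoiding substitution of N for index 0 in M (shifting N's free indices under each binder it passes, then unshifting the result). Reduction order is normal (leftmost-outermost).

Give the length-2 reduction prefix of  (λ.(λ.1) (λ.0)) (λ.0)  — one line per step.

  start: (λ.(λ.1) (λ.0)) (λ.0)
  →1  (λ.λ.0) (λ.0)
  →2  λ.0

Answer: after 2 steps: λ.0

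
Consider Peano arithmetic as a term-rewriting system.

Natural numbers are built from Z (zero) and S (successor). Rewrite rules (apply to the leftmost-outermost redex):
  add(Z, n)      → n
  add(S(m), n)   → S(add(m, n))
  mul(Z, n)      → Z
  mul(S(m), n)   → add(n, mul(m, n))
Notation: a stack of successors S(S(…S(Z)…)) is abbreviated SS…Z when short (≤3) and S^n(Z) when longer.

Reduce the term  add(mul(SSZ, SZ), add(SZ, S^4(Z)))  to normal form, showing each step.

Answer: normal form = S^7(Z)  (in 12 steps)

Reduction:
  start: add(mul(SSZ, SZ), add(SZ, S^4(Z)))
  [1] add(add(SZ, mul(SZ, SZ)), add(SZ, S^4(Z)))
  [2] add(S(add(Z, mul(SZ, SZ))), add(SZ, S^4(Z)))
  [3] S(add(add(Z, mul(SZ, SZ)), add(SZ, S^4(Z))))
  [4] S(add(mul(SZ, SZ), add(SZ, S^4(Z))))
  [5] S(add(add(SZ, mul(Z, SZ)), add(SZ, S^4(Z))))
  [6] S(add(S(add(Z, mul(Z, SZ))), add(SZ, S^4(Z))))
  [7] S(S(add(add(Z, mul(Z, SZ)), add(SZ, S^4(Z)))))
  [8] S(S(add(mul(Z, SZ), add(SZ, S^4(Z)))))
  [9] S(S(add(Z, add(SZ, S^4(Z)))))
  [10] S(S(add(SZ, S^4(Z))))
  [11] S(S(S(add(Z, S^4(Z)))))
  [12] S^7(Z)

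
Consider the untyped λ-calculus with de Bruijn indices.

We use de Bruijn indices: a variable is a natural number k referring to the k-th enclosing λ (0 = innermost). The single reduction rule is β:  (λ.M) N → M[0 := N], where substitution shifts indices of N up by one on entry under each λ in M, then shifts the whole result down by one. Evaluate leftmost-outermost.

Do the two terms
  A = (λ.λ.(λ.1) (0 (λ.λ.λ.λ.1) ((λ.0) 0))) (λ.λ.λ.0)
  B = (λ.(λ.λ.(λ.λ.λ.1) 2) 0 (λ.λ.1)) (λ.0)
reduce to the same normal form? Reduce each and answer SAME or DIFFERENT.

Term A:
  start: (λ.λ.(λ.1) (0 (λ.λ.λ.λ.1) ((λ.0) 0))) (λ.λ.λ.0)
  [1] λ.(λ.1) (0 (λ.λ.λ.λ.1) ((λ.0) 0))
  [2] λ.0

Term B:
  start: (λ.(λ.λ.(λ.λ.λ.1) 2) 0 (λ.λ.1)) (λ.0)
  [1] (λ.λ.(λ.λ.λ.1) (λ.0)) (λ.0) (λ.λ.1)
  [2] (λ.(λ.λ.λ.1) (λ.0)) (λ.λ.1)
  [3] (λ.λ.λ.1) (λ.0)
  [4] λ.λ.1

Answer: DIFFERENT — A ⇓ λ.0, B ⇓ λ.λ.1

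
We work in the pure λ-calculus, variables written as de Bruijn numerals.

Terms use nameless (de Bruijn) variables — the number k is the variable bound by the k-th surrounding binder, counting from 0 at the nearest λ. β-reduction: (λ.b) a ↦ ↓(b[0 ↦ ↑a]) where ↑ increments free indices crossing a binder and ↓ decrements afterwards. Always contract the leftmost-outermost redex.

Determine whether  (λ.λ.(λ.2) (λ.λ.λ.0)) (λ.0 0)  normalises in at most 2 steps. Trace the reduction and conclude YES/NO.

  start: (λ.λ.(λ.2) (λ.λ.λ.0)) (λ.0 0)
  →1  λ.(λ.λ.0 0) (λ.λ.λ.0)
  →2  λ.λ.0 0

Answer: YES — reaches normal form λ.λ.0 0 in 2 ≤ 2 steps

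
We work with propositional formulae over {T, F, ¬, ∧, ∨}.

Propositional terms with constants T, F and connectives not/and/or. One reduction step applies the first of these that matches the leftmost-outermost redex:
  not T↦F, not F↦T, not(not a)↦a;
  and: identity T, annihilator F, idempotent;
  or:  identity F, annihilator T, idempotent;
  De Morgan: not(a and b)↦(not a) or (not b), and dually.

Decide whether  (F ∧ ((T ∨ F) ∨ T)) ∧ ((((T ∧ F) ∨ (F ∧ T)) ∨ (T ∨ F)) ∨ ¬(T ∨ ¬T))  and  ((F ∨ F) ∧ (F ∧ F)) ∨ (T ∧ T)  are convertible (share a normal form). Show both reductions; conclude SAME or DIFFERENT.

Term A:
  start: (F ∧ ((T ∨ F) ∨ T)) ∧ ((((T ∧ F) ∨ (F ∧ T)) ∨ (T ∨ F)) ∨ ¬(T ∨ ¬T))
  [1] F ∧ ((((T ∧ F) ∨ (F ∧ T)) ∨ (T ∨ F)) ∨ ¬(T ∨ ¬T))
  [2] F

Term B:
  start: ((F ∨ F) ∧ (F ∧ F)) ∨ (T ∧ T)
  [1] (F ∧ (F ∧ F)) ∨ (T ∧ T)
  [2] F ∨ (T ∧ T)
  [3] T ∧ T
  [4] T

Answer: DIFFERENT — A ⇓ F, B ⇓ T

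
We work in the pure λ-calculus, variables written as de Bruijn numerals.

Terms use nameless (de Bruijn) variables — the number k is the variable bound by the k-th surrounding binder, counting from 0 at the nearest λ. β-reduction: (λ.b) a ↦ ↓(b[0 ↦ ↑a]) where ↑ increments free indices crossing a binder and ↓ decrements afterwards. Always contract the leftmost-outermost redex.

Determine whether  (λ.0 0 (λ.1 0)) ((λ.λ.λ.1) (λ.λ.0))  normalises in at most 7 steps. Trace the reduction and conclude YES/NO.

Answer: YES — reaches normal form λ.λ.1 in 5 ≤ 7 steps

Derivation:
  start: (λ.0 0 (λ.1 0)) ((λ.λ.λ.1) (λ.λ.0))
  →1  (λ.λ.λ.1) (λ.λ.0) ((λ.λ.λ.1) (λ.λ.0)) (λ.(λ.λ.λ.1) (λ.λ.0) 0)
  →2  (λ.λ.1) ((λ.λ.λ.1) (λ.λ.0)) (λ.(λ.λ.λ.1) (λ.λ.0) 0)
  →3  (λ.(λ.λ.λ.1) (λ.λ.0)) (λ.(λ.λ.λ.1) (λ.λ.0) 0)
  →4  (λ.λ.λ.1) (λ.λ.0)
  →5  λ.λ.1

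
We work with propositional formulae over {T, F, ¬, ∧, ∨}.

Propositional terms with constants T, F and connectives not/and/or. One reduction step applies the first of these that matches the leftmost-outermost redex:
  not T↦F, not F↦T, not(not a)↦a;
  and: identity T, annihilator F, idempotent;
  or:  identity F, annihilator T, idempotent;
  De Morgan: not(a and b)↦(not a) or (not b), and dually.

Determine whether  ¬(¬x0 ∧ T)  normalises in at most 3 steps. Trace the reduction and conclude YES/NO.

Answer: NO — after 3 steps the term is x0 ∨ F, not yet normal

Working:
  start: ¬(¬x0 ∧ T)
  step 1: ¬¬x0 ∨ ¬T
  step 2: x0 ∨ ¬T
  step 3: x0 ∨ F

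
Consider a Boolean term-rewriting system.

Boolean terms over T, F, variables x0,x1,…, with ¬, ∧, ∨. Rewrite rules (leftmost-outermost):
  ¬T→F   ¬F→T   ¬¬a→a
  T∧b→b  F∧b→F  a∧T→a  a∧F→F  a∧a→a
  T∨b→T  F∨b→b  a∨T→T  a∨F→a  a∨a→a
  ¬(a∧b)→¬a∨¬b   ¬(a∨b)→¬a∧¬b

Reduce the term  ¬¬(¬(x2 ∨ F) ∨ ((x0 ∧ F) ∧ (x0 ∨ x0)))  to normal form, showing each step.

Answer: normal form = ¬x2  (in 7 steps)

Working:
  start: ¬¬(¬(x2 ∨ F) ∨ ((x0 ∧ F) ∧ (x0 ∨ x0)))
  step 1: ¬(x2 ∨ F) ∨ ((x0 ∧ F) ∧ (x0 ∨ x0))
  step 2: (¬x2 ∧ ¬F) ∨ ((x0 ∧ F) ∧ (x0 ∨ x0))
  step 3: (¬x2 ∧ T) ∨ ((x0 ∧ F) ∧ (x0 ∨ x0))
  step 4: ¬x2 ∨ ((x0 ∧ F) ∧ (x0 ∨ x0))
  step 5: ¬x2 ∨ (F ∧ (x0 ∨ x0))
  step 6: ¬x2 ∨ F
  step 7: ¬x2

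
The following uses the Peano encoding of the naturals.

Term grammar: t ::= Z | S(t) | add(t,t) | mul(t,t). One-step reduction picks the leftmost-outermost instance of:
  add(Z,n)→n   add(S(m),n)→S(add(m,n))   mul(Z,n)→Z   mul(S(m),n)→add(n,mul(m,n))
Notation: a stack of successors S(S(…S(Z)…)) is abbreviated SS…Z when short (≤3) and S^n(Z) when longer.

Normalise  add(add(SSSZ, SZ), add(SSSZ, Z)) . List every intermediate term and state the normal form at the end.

Answer: normal form = S^7(Z)  (in 13 steps)

Derivation:
  start: add(add(SSSZ, SZ), add(SSSZ, Z))
  →1  add(S(add(SSZ, SZ)), add(SSSZ, Z))
  →2  S(add(add(SSZ, SZ), add(SSSZ, Z)))
  →3  S(add(S(add(SZ, SZ)), add(SSSZ, Z)))
  →4  S(S(add(add(SZ, SZ), add(SSSZ, Z))))
  →5  S(S(add(S(add(Z, SZ)), add(SSSZ, Z))))
  →6  S(S(S(add(add(Z, SZ), add(SSSZ, Z)))))
  →7  S(S(S(add(SZ, add(SSSZ, Z)))))
  →8  S(S(S(S(add(Z, add(SSSZ, Z))))))
  →9  S(S(S(S(add(SSSZ, Z)))))
  →10  S(S(S(S(S(add(SSZ, Z))))))
  →11  S(S(S(S(S(S(add(SZ, Z)))))))
  →12  S(S(S(S(S(S(S(add(Z, Z))))))))
  →13  S^7(Z)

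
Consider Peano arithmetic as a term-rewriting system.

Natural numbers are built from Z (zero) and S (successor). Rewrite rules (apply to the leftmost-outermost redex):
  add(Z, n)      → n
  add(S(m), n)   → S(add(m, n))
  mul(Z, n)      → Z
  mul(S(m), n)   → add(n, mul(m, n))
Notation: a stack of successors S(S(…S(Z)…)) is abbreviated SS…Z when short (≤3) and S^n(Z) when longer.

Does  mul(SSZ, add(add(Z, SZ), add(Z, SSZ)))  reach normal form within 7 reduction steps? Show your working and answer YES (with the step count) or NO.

Answer: NO — after 7 steps the term is S(S(add(SZ, mul(SZ, add(add(Z, SZ), add(Z, SSZ)))))), not yet normal

Working:
  start: mul(SSZ, add(add(Z, SZ), add(Z, SSZ)))
  step 1: add(add(add(Z, SZ), add(Z, SSZ)), mul(SZ, add(add(Z, SZ), add(Z, SSZ))))
  step 2: add(add(SZ, add(Z, SSZ)), mul(SZ, add(add(Z, SZ), add(Z, SSZ))))
  step 3: add(S(add(Z, add(Z, SSZ))), mul(SZ, add(add(Z, SZ), add(Z, SSZ))))
  step 4: S(add(add(Z, add(Z, SSZ)), mul(SZ, add(add(Z, SZ), add(Z, SSZ)))))
  step 5: S(add(add(Z, SSZ), mul(SZ, add(add(Z, SZ), add(Z, SSZ)))))
  step 6: S(add(SSZ, mul(SZ, add(add(Z, SZ), add(Z, SSZ)))))
  step 7: S(S(add(SZ, mul(SZ, add(add(Z, SZ), add(Z, SSZ))))))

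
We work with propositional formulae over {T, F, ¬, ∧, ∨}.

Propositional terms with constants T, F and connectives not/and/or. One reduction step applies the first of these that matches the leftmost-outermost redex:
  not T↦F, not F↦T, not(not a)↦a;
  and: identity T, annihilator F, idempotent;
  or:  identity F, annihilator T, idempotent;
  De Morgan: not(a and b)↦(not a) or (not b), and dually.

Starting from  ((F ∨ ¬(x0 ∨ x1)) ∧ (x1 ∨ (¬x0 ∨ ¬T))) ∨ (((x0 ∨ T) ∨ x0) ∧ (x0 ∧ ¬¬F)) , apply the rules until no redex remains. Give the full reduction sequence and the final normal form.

  start: ((F ∨ ¬(x0 ∨ x1)) ∧ (x1 ∨ (¬x0 ∨ ¬T))) ∨ (((x0 ∨ T) ∨ x0) ∧ (x0 ∧ ¬¬F))
  step 1: (¬(x0 ∨ x1) ∧ (x1 ∨ (¬x0 ∨ ¬T))) ∨ (((x0 ∨ T) ∨ x0) ∧ (x0 ∧ ¬¬F))
  step 2: ((¬x0 ∧ ¬x1) ∧ (x1 ∨ (¬x0 ∨ ¬T))) ∨ (((x0 ∨ T) ∨ x0) ∧ (x0 ∧ ¬¬F))
  step 3: ((¬x0 ∧ ¬x1) ∧ (x1 ∨ (¬x0 ∨ F))) ∨ (((x0 ∨ T) ∨ x0) ∧ (x0 ∧ ¬¬F))
  step 4: ((¬x0 ∧ ¬x1) ∧ (x1 ∨ ¬x0)) ∨ (((x0 ∨ T) ∨ x0) ∧ (x0 ∧ ¬¬F))
  step 5: ((¬x0 ∧ ¬x1) ∧ (x1 ∨ ¬x0)) ∨ ((T ∨ x0) ∧ (x0 ∧ ¬¬F))
  step 6: ((¬x0 ∧ ¬x1) ∧ (x1 ∨ ¬x0)) ∨ (T ∧ (x0 ∧ ¬¬F))
  step 7: ((¬x0 ∧ ¬x1) ∧ (x1 ∨ ¬x0)) ∨ (x0 ∧ ¬¬F)
  step 8: ((¬x0 ∧ ¬x1) ∧ (x1 ∨ ¬x0)) ∨ (x0 ∧ F)
  step 9: ((¬x0 ∧ ¬x1) ∧ (x1 ∨ ¬x0)) ∨ F
  step 10: (¬x0 ∧ ¬x1) ∧ (x1 ∨ ¬x0)

Answer: normal form = (¬x0 ∧ ¬x1) ∧ (x1 ∨ ¬x0)  (in 10 steps)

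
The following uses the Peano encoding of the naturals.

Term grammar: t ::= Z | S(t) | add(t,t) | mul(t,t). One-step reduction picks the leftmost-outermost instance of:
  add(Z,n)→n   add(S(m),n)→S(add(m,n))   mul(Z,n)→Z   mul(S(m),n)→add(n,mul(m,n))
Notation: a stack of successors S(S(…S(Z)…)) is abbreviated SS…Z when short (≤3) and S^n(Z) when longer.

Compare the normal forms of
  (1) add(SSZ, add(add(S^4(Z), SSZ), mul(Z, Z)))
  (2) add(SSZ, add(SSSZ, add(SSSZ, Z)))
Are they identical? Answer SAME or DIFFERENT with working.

Term A:
  start: add(SSZ, add(add(S^4(Z), SSZ), mul(Z, Z)))
  →1  S(add(SZ, add(add(S^4(Z), SSZ), mul(Z, Z))))
  →2  S(S(add(Z, add(add(S^4(Z), SSZ), mul(Z, Z)))))
  →3  S(S(add(add(S^4(Z), SSZ), mul(Z, Z))))
  →4  S(S(add(S(add(SSSZ, SSZ)), mul(Z, Z))))
  →5  S(S(S(add(add(SSSZ, SSZ), mul(Z, Z)))))
  →6  S(S(S(add(S(add(SSZ, SSZ)), mul(Z, Z)))))
  →7  S(S(S(S(add(add(SSZ, SSZ), mul(Z, Z))))))
  →8  S(S(S(S(add(S(add(SZ, SSZ)), mul(Z, Z))))))
  →9  S(S(S(S(S(add(add(SZ, SSZ), mul(Z, Z)))))))
  →10  S(S(S(S(S(add(S(add(Z, SSZ)), mul(Z, Z)))))))
  →11  S(S(S(S(S(S(add(add(Z, SSZ), mul(Z, Z))))))))
  →12  S(S(S(S(S(S(add(SSZ, mul(Z, Z))))))))
  →13  S(S(S(S(S(S(S(add(SZ, mul(Z, Z)))))))))
  →14  S(S(S(S(S(S(S(S(add(Z, mul(Z, Z))))))))))
  →15  S(S(S(S(S(S(S(S(mul(Z, Z)))))))))
  →16  S^8(Z)

Term B:
  start: add(SSZ, add(SSSZ, add(SSSZ, Z)))
  →1  S(add(SZ, add(SSSZ, add(SSSZ, Z))))
  →2  S(S(add(Z, add(SSSZ, add(SSSZ, Z)))))
  →3  S(S(add(SSSZ, add(SSSZ, Z))))
  →4  S(S(S(add(SSZ, add(SSSZ, Z)))))
  →5  S(S(S(S(add(SZ, add(SSSZ, Z))))))
  →6  S(S(S(S(S(add(Z, add(SSSZ, Z)))))))
  →7  S(S(S(S(S(add(SSSZ, Z))))))
  →8  S(S(S(S(S(S(add(SSZ, Z)))))))
  →9  S(S(S(S(S(S(S(add(SZ, Z))))))))
  →10  S(S(S(S(S(S(S(S(add(Z, Z)))))))))
  →11  S^8(Z)

Answer: SAME — A ⇓ S^8(Z), B ⇓ S^8(Z)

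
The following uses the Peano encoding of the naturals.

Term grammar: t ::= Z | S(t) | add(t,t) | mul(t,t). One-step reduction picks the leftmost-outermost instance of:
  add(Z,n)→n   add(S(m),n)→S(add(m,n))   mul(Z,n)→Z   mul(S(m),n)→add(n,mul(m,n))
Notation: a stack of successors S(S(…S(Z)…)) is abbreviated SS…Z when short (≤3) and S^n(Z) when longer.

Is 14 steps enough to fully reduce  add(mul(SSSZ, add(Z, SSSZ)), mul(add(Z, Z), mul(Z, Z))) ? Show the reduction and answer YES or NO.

  start: add(mul(SSSZ, add(Z, SSSZ)), mul(add(Z, Z), mul(Z, Z)))
  [1] add(add(add(Z, SSSZ), mul(SSZ, add(Z, SSSZ))), mul(add(Z, Z), mul(Z, Z)))
  [2] add(add(SSSZ, mul(SSZ, add(Z, SSSZ))), mul(add(Z, Z), mul(Z, Z)))
  [3] add(S(add(SSZ, mul(SSZ, add(Z, SSSZ)))), mul(add(Z, Z), mul(Z, Z)))
  [4] S(add(add(SSZ, mul(SSZ, add(Z, SSSZ))), mul(add(Z, Z), mul(Z, Z))))
  [5] S(add(S(add(SZ, mul(SSZ, add(Z, SSSZ)))), mul(add(Z, Z), mul(Z, Z))))
  [6] S(S(add(add(SZ, mul(SSZ, add(Z, SSSZ))), mul(add(Z, Z), mul(Z, Z)))))
  [7] S(S(add(S(add(Z, mul(SSZ, add(Z, SSSZ)))), mul(add(Z, Z), mul(Z, Z)))))
  [8] S(S(S(add(add(Z, mul(SSZ, add(Z, SSSZ))), mul(add(Z, Z), mul(Z, Z))))))
  [9] S(S(S(add(mul(SSZ, add(Z, SSSZ)), mul(add(Z, Z), mul(Z, Z))))))
  [10] S(S(S(add(add(add(Z, SSSZ), mul(SZ, add(Z, SSSZ))), mul(add(Z, Z), mul(Z, Z))))))
  [11] S(S(S(add(add(SSSZ, mul(SZ, add(Z, SSSZ))), mul(add(Z, Z), mul(Z, Z))))))
  [12] S(S(S(add(S(add(SSZ, mul(SZ, add(Z, SSSZ)))), mul(add(Z, Z), mul(Z, Z))))))
  [13] S(S(S(S(add(add(SSZ, mul(SZ, add(Z, SSSZ))), mul(add(Z, Z), mul(Z, Z)))))))
  [14] S(S(S(S(add(S(add(SZ, mul(SZ, add(Z, SSSZ)))), mul(add(Z, Z), mul(Z, Z)))))))

Answer: NO — after 14 steps the term is S(S(S(S(add(S(add(SZ, mul(SZ, add(Z, SSSZ)))), mul(add(Z, Z), mul(Z, Z))))))), not yet normal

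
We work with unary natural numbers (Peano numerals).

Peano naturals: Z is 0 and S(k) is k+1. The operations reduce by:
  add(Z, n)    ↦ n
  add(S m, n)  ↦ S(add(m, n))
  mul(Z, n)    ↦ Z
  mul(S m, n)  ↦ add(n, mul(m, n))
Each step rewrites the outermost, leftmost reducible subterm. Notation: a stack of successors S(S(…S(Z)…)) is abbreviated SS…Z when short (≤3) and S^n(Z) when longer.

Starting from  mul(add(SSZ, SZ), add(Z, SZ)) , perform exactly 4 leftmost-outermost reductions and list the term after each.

  start: mul(add(SSZ, SZ), add(Z, SZ))
  step 1: mul(S(add(SZ, SZ)), add(Z, SZ))
  step 2: add(add(Z, SZ), mul(add(SZ, SZ), add(Z, SZ)))
  step 3: add(SZ, mul(add(SZ, SZ), add(Z, SZ)))
  step 4: S(add(Z, mul(add(SZ, SZ), add(Z, SZ))))

Answer: after 4 steps: S(add(Z, mul(add(SZ, SZ), add(Z, SZ))))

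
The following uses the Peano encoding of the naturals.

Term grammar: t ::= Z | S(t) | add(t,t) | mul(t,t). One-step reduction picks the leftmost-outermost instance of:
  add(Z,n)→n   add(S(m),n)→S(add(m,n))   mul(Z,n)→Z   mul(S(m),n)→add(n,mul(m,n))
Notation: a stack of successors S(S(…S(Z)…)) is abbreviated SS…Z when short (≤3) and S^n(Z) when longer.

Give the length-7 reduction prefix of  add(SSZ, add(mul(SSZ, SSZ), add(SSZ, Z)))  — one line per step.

  start: add(SSZ, add(mul(SSZ, SSZ), add(SSZ, Z)))
  step 1: S(add(SZ, add(mul(SSZ, SSZ), add(SSZ, Z))))
  step 2: S(S(add(Z, add(mul(SSZ, SSZ), add(SSZ, Z)))))
  step 3: S(S(add(mul(SSZ, SSZ), add(SSZ, Z))))
  step 4: S(S(add(add(SSZ, mul(SZ, SSZ)), add(SSZ, Z))))
  step 5: S(S(add(S(add(SZ, mul(SZ, SSZ))), add(SSZ, Z))))
  step 6: S(S(S(add(add(SZ, mul(SZ, SSZ)), add(SSZ, Z)))))
  step 7: S(S(S(add(S(add(Z, mul(SZ, SSZ))), add(SSZ, Z)))))

Answer: after 7 steps: S(S(S(add(S(add(Z, mul(SZ, SSZ))), add(SSZ, Z)))))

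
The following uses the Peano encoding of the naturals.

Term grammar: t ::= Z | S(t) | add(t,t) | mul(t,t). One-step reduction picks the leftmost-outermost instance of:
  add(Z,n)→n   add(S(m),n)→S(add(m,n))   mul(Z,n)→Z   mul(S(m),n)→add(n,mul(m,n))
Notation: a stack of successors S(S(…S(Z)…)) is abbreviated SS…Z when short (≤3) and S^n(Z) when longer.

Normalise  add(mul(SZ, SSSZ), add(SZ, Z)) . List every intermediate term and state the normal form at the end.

  start: add(mul(SZ, SSSZ), add(SZ, Z))
  →1  add(add(SSSZ, mul(Z, SSSZ)), add(SZ, Z))
  →2  add(S(add(SSZ, mul(Z, SSSZ))), add(SZ, Z))
  →3  S(add(add(SSZ, mul(Z, SSSZ)), add(SZ, Z)))
  →4  S(add(S(add(SZ, mul(Z, SSSZ))), add(SZ, Z)))
  →5  S(S(add(add(SZ, mul(Z, SSSZ)), add(SZ, Z))))
  →6  S(S(add(S(add(Z, mul(Z, SSSZ))), add(SZ, Z))))
  →7  S(S(S(add(add(Z, mul(Z, SSSZ)), add(SZ, Z)))))
  →8  S(S(S(add(mul(Z, SSSZ), add(SZ, Z)))))
  →9  S(S(S(add(Z, add(SZ, Z)))))
  →10  S(S(S(add(SZ, Z))))
  →11  S(S(S(S(add(Z, Z)))))
  →12  S^4(Z)

Answer: normal form = S^4(Z)  (in 12 steps)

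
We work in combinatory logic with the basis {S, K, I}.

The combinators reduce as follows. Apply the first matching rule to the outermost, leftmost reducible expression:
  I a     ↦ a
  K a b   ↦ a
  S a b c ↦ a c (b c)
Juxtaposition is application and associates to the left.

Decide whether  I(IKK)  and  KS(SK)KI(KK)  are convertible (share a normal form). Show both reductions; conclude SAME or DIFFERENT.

Answer: SAME — A ⇓ KK, B ⇓ KK

Derivation:
Term A:
  start: I(IKK)
  step 1: IKK
  step 2: KK

Term B:
  start: KS(SK)KI(KK)
  step 1: SKI(KK)
  step 2: K(KK)(I(KK))
  step 3: KK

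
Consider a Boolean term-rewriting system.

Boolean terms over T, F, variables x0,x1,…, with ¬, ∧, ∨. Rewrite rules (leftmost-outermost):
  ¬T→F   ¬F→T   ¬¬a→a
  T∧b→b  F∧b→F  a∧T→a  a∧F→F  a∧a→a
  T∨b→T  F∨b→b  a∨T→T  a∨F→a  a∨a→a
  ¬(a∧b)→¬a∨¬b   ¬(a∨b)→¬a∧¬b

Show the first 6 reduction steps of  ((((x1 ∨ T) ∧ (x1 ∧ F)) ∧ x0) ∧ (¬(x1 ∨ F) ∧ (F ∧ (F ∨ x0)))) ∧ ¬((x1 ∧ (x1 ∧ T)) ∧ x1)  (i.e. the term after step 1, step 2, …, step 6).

  start: ((((x1 ∨ T) ∧ (x1 ∧ F)) ∧ x0) ∧ (¬(x1 ∨ F) ∧ (F ∧ (F ∨ x0)))) ∧ ¬((x1 ∧ (x1 ∧ T)) ∧ x1)
  step 1: (((T ∧ (x1 ∧ F)) ∧ x0) ∧ (¬(x1 ∨ F) ∧ (F ∧ (F ∨ x0)))) ∧ ¬((x1 ∧ (x1 ∧ T)) ∧ x1)
  step 2: (((x1 ∧ F) ∧ x0) ∧ (¬(x1 ∨ F) ∧ (F ∧ (F ∨ x0)))) ∧ ¬((x1 ∧ (x1 ∧ T)) ∧ x1)
  step 3: ((F ∧ x0) ∧ (¬(x1 ∨ F) ∧ (F ∧ (F ∨ x0)))) ∧ ¬((x1 ∧ (x1 ∧ T)) ∧ x1)
  step 4: (F ∧ (¬(x1 ∨ F) ∧ (F ∧ (F ∨ x0)))) ∧ ¬((x1 ∧ (x1 ∧ T)) ∧ x1)
  step 5: F ∧ ¬((x1 ∧ (x1 ∧ T)) ∧ x1)
  step 6: F

Answer: after 6 steps: F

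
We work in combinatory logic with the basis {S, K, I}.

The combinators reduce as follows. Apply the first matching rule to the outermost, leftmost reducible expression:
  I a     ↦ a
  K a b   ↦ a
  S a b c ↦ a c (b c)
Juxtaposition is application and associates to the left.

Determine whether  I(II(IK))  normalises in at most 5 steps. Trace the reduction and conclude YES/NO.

Answer: YES — reaches normal form K in 4 ≤ 5 steps

Reduction:
  start: I(II(IK))
  [1] II(IK)
  [2] I(IK)
  [3] IK
  [4] K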